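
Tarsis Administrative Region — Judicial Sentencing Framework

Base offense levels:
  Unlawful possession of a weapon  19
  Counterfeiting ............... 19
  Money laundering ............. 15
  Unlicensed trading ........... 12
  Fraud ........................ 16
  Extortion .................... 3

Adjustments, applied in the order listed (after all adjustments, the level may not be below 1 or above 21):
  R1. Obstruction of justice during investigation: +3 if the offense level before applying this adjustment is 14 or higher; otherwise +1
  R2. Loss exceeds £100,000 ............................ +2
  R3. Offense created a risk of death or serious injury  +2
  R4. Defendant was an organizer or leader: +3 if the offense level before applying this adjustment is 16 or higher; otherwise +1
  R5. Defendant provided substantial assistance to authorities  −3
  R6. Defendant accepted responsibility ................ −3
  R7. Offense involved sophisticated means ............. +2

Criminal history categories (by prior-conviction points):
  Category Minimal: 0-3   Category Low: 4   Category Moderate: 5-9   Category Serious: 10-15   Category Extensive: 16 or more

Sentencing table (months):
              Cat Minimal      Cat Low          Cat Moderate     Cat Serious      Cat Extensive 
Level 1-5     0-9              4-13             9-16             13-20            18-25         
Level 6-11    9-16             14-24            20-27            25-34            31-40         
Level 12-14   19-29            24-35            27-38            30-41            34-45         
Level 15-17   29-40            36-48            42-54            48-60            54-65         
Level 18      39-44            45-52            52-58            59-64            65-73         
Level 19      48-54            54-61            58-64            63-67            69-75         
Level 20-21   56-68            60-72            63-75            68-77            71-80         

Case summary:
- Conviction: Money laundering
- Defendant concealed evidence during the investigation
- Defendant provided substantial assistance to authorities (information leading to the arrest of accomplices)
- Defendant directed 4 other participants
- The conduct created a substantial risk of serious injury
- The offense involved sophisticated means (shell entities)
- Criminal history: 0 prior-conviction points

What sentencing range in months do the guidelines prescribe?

Base offense level for money laundering: 15.
R1 applies (level before this adjustment is 15 ≥ 14, so +3): 15 + 3 = 18.
R2 does not apply.
R3 applies: 18 + 2 = 20.
R4 applies (level before this adjustment is 20 ≥ 16, so +3): 20 + 3 = 23.
R5 applies: 23 − 3 = 20.
R7 applies: 20 + 2 = 22.
Level 22 exceeds the maximum of 21; capped at 21.
Final offense level: 21.
Criminal history: 0 prior points → Category Minimal (0-3).
Level 21 falls in the 20-21 band.
Grid: Level 20-21 × Category Minimal = 56-68 months.

56-68 months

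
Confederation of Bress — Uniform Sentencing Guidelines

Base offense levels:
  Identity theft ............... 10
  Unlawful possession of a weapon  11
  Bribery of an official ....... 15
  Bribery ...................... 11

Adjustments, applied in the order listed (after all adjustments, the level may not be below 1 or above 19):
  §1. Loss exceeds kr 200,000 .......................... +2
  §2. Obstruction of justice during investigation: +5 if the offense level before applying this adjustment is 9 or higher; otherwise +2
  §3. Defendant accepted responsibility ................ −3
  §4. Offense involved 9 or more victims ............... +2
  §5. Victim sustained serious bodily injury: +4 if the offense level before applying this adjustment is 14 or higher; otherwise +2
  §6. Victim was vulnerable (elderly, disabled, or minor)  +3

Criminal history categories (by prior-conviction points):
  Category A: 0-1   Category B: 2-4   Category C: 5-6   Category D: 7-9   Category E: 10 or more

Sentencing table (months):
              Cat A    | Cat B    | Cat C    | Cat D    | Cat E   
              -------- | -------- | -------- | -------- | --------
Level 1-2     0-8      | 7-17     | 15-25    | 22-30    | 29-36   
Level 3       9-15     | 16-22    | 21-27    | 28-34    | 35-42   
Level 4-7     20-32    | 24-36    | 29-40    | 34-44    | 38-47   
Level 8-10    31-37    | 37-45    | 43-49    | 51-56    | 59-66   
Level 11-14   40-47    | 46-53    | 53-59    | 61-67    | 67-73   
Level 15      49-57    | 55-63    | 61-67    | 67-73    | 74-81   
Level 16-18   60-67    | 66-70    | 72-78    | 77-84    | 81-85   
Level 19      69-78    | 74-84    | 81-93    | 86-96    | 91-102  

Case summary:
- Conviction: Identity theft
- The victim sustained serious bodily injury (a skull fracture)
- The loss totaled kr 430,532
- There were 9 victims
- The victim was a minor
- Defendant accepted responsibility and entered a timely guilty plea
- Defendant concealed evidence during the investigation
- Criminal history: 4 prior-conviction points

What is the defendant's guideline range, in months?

74-84 months

Base offense level for identity theft: 10.
§1 applies: 10 + 2 = 12.
§2 applies (level before this adjustment is 12 ≥ 9, so +5): 12 + 5 = 17.
§3 applies: 17 − 3 = 14.
§4 applies: 14 + 2 = 16.
§5 applies (level before this adjustment is 16 ≥ 14, so +4): 16 + 4 = 20.
§6 applies: 20 + 3 = 23.
Level 23 exceeds the maximum of 19; capped at 19.
Final offense level: 19.
Criminal history: 4 prior points → Category B (2-4).
Level 19 falls in the 19 band.
Grid: Level 19 × Category B = 74-84 months.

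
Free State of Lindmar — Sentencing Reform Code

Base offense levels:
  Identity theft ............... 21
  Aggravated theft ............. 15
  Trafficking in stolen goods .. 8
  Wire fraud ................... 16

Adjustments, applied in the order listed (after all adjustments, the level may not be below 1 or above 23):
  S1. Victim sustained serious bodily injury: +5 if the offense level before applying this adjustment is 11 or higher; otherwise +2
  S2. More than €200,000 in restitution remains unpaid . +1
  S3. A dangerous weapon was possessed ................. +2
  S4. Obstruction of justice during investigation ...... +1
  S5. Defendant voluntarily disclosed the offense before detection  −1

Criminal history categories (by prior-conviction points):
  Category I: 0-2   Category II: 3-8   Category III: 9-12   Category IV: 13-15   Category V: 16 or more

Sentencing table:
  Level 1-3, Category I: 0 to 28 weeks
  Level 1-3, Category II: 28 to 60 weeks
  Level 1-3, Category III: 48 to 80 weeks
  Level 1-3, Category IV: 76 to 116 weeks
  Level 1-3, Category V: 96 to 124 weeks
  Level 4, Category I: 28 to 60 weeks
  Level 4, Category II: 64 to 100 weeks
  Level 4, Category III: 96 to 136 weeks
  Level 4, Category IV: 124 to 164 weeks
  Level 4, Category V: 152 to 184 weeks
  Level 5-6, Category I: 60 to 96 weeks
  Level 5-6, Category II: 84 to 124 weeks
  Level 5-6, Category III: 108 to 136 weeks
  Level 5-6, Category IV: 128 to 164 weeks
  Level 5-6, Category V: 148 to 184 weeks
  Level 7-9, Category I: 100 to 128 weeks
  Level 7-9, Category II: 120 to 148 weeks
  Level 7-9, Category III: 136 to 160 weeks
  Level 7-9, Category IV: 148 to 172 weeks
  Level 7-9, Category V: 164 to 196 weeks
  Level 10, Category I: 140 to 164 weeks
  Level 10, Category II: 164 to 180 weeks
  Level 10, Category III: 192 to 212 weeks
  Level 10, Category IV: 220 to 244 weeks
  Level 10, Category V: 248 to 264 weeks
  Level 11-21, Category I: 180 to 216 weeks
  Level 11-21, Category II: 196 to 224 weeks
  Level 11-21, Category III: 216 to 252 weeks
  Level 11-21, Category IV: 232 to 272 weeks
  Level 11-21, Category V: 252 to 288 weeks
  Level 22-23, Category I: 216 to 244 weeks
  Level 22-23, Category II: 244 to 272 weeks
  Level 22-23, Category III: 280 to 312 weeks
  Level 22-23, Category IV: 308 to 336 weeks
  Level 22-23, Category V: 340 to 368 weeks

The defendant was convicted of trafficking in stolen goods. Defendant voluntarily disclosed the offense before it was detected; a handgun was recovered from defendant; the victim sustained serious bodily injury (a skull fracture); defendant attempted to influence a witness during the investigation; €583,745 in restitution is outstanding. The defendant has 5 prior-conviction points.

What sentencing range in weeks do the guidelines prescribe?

196-224 weeks

Base offense level for trafficking in stolen goods: 8.
S1 applies (level before this adjustment is 8 < 11, so +2): 8 + 2 = 10.
S2 applies: 10 + 1 = 11.
S3 applies: 11 + 2 = 13.
S4 applies: 13 + 1 = 14.
S5 applies: 14 − 1 = 13.
Final offense level: 13.
Criminal history: 5 prior points → Category II (3-8).
Level 13 falls in the 11-21 band.
Grid: Level 11-21 × Category II = 196-224 weeks.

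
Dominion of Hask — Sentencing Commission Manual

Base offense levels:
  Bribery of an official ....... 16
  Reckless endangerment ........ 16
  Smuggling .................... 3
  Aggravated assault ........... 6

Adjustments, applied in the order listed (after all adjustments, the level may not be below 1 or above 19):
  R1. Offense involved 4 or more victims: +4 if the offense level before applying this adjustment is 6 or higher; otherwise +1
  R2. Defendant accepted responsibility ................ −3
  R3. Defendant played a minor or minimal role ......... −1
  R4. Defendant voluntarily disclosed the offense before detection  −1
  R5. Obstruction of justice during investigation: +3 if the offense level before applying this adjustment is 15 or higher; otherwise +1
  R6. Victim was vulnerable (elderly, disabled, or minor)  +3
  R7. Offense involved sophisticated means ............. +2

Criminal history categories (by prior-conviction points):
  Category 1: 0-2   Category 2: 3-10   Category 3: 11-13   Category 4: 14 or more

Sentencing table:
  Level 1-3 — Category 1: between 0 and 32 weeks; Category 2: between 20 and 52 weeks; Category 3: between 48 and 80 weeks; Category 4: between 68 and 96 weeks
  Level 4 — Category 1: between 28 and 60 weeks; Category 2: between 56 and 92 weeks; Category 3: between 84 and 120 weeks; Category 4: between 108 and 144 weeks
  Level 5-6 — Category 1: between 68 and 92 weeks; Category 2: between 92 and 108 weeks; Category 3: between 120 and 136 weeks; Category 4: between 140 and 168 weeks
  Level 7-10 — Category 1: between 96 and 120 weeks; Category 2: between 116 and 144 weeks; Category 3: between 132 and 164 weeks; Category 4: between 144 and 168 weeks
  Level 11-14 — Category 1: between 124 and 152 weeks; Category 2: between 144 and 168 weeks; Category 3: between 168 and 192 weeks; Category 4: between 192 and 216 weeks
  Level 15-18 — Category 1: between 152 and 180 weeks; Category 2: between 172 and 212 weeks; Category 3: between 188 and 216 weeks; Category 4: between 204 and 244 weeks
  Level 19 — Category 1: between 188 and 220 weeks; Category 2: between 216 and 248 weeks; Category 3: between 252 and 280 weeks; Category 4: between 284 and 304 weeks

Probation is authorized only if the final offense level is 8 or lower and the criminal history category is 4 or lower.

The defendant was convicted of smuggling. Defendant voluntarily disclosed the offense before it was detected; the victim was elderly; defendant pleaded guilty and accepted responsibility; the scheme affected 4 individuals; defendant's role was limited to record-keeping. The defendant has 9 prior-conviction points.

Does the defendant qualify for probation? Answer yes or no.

Yes

Base offense level for smuggling: 3.
R1 applies (level before this adjustment is 3 < 6, so +1): 3 + 1 = 4.
R2 applies: 4 − 3 = 1.
R3 applies: 1 − 1 = 0.
R4 applies: 0 − 1 = -1.
R5 does not apply.
R6 applies: -1 + 3 = 2.
Final offense level: 2.
Criminal history: 9 prior points → Category 2 (3-10).
Level 2 falls in the 1-3 band.
Grid: Level 1-3 × Category 2 = 20-52 weeks.
Probation check: level 2 ≤ 8 and category 2 ≤ 4 → eligible.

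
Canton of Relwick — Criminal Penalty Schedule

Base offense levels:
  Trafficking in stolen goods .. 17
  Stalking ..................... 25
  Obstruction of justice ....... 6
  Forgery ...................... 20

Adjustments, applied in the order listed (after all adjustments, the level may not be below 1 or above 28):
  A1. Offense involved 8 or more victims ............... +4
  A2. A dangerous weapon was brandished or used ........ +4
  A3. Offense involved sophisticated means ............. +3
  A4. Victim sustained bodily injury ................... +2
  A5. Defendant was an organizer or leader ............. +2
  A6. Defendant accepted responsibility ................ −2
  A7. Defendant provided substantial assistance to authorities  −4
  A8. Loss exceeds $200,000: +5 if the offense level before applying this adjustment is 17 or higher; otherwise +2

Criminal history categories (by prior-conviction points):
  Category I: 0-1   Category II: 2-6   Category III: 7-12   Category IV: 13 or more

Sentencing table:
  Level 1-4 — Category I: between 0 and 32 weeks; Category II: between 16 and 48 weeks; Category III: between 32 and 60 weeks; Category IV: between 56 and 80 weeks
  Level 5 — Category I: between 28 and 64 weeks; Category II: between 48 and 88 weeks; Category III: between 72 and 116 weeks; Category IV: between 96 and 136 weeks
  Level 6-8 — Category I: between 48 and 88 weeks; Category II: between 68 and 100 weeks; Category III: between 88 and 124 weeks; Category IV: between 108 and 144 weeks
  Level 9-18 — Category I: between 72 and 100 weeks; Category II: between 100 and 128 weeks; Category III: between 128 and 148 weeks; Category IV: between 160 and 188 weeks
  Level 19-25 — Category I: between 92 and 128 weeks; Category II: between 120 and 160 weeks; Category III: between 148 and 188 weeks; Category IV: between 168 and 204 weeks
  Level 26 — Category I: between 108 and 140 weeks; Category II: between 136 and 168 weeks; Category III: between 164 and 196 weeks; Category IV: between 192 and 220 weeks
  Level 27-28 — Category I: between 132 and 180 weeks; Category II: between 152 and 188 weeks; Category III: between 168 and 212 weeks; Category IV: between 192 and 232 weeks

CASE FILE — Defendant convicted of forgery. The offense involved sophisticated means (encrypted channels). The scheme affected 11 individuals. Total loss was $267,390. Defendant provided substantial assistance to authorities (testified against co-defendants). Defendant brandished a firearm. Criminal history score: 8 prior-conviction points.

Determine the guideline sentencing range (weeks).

Base offense level for forgery: 20.
A1 applies: 20 + 4 = 24.
A2 applies: 24 + 4 = 28.
A3 applies: 28 + 3 = 31.
A4 does not apply.
A6 does not apply.
A7 applies: 31 − 4 = 27.
A8 applies (level before this adjustment is 27 ≥ 17, so +5): 27 + 5 = 32.
Level 32 exceeds the maximum of 28; capped at 28.
Final offense level: 28.
Criminal history: 8 prior points → Category III (7-12).
Level 28 falls in the 27-28 band.
Grid: Level 27-28 × Category III = 168-212 weeks.

168-212 weeks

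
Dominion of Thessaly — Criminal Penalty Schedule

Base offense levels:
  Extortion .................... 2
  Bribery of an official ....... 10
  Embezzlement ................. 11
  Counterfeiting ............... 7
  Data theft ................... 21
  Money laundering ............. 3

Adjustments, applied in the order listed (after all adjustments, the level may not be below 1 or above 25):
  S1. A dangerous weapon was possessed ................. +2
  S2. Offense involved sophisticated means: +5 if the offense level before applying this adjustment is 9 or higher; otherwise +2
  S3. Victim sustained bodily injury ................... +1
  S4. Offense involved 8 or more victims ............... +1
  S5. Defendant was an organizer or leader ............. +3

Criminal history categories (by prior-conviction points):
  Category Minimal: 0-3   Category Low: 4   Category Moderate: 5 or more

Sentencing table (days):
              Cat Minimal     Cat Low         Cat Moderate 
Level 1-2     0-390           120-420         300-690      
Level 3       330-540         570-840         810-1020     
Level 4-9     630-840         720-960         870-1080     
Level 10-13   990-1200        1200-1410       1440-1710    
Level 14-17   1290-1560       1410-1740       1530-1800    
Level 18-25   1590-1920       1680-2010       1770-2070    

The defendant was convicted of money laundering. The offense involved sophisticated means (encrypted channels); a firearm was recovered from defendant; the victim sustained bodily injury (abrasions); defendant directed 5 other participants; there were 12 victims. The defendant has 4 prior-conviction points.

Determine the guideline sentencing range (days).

1200-1410 days

Base offense level for money laundering: 3.
S1 applies: 3 + 2 = 5.
S2 applies (level before this adjustment is 5 < 9, so +2): 5 + 2 = 7.
S3 applies: 7 + 1 = 8.
S4 applies: 8 + 1 = 9.
S5 applies: 9 + 3 = 12.
Final offense level: 12.
Criminal history: 4 prior points → Category Low (4).
Level 12 falls in the 10-13 band.
Grid: Level 10-13 × Category Low = 1200-1410 days.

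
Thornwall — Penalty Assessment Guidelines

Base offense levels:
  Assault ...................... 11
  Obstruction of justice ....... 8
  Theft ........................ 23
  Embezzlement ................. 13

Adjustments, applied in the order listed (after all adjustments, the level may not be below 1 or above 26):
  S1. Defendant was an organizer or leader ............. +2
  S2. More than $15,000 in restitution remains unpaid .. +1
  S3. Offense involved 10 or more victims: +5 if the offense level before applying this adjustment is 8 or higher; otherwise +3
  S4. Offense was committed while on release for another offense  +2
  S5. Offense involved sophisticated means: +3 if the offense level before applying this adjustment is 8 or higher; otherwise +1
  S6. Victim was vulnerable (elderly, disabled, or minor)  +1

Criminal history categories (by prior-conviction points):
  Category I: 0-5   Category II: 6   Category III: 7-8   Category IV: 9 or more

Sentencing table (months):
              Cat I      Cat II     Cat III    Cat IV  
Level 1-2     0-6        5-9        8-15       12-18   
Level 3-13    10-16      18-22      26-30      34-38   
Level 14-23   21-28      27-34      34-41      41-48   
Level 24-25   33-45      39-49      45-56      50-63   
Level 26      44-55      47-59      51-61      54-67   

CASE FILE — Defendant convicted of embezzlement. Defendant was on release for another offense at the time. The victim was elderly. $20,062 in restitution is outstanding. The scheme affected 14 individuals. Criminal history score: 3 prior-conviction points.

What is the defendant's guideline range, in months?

21-28 months

Base offense level for embezzlement: 13.
S1 does not apply.
S2 applies: 13 + 1 = 14.
S3 applies (level before this adjustment is 14 ≥ 8, so +5): 14 + 5 = 19.
S4 applies: 19 + 2 = 21.
S5 does not apply.
S6 applies: 21 + 1 = 22.
Final offense level: 22.
Criminal history: 3 prior points → Category I (0-5).
Level 22 falls in the 14-23 band.
Grid: Level 14-23 × Category I = 21-28 months.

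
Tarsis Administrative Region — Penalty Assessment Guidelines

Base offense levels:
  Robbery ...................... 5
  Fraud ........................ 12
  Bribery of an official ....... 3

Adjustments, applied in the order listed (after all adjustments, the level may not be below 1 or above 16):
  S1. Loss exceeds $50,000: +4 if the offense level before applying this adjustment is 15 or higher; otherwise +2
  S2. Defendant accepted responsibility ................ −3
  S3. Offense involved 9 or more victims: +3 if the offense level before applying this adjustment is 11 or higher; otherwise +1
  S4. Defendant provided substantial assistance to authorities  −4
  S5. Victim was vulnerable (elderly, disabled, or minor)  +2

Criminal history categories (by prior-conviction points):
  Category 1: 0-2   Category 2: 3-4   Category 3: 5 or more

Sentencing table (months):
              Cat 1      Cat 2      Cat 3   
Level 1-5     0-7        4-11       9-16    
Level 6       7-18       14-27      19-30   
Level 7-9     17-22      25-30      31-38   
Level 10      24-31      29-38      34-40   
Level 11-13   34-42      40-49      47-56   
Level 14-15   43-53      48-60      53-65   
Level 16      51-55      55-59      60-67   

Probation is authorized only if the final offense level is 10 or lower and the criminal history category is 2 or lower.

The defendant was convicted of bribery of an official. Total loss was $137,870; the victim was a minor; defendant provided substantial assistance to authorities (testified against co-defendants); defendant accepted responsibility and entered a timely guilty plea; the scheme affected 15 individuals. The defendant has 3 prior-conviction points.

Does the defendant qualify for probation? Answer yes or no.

Yes

Base offense level for bribery of an official: 3.
S1 applies (level before this adjustment is 3 < 15, so +2): 3 + 2 = 5.
S2 applies: 5 − 3 = 2.
S3 applies (level before this adjustment is 2 < 11, so +1): 2 + 1 = 3.
S4 applies: 3 − 4 = -1.
S5 applies: -1 + 2 = 1.
Final offense level: 1.
Criminal history: 3 prior points → Category 2 (3-4).
Level 1 falls in the 1-5 band.
Grid: Level 1-5 × Category 2 = 4-11 months.
Probation check: level 1 ≤ 10 and category 2 ≤ 2 → eligible.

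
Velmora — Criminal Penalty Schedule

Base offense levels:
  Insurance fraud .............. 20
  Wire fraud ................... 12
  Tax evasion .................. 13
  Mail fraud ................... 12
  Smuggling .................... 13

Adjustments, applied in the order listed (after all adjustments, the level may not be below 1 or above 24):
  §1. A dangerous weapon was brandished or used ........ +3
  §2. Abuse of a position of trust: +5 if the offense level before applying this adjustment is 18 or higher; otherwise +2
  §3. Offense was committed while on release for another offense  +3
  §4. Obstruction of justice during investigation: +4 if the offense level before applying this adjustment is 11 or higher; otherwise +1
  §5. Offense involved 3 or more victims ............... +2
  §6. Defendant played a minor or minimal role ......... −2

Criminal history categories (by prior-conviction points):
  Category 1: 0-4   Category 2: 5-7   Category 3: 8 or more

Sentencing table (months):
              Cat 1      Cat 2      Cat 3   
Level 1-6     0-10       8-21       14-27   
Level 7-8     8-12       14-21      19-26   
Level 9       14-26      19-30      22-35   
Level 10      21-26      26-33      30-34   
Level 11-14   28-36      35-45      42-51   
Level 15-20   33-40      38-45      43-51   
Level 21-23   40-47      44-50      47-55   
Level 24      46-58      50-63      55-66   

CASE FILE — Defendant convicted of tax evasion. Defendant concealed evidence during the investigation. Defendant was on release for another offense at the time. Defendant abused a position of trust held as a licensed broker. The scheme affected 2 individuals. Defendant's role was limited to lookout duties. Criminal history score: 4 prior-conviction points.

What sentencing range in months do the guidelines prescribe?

33-40 months

Base offense level for tax evasion: 13.
§2 applies (level before this adjustment is 13 < 18, so +2): 13 + 2 = 15.
§3 applies: 15 + 3 = 18.
§4 applies (level before this adjustment is 18 ≥ 11, so +4): 18 + 4 = 22.
§6 applies: 22 − 2 = 20.
Final offense level: 20.
Criminal history: 4 prior points → Category 1 (0-4).
Level 20 falls in the 15-20 band.
Grid: Level 15-20 × Category 1 = 33-40 months.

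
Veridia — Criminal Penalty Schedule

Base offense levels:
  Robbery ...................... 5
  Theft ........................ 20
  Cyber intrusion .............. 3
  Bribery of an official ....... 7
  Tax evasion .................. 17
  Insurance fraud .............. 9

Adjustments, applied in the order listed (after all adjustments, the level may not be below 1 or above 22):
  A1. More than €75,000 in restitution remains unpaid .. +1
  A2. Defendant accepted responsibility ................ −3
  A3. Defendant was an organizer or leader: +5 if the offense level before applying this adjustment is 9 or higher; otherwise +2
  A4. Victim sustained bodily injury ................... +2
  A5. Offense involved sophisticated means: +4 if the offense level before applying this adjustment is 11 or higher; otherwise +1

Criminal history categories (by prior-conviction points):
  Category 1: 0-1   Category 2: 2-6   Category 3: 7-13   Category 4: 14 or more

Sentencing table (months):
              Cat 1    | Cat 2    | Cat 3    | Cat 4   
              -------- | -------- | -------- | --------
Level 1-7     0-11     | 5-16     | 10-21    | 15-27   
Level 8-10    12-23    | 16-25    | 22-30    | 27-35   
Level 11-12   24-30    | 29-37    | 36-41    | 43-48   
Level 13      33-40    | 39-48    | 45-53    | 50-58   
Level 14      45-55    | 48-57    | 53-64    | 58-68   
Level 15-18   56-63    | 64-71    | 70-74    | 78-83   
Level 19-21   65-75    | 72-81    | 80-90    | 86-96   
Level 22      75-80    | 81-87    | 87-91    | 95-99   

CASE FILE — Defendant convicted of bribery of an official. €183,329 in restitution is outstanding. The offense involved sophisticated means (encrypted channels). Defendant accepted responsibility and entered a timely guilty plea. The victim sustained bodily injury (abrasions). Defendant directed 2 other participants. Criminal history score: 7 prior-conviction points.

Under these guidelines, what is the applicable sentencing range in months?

Base offense level for bribery of an official: 7.
A1 applies: 7 + 1 = 8.
A2 applies: 8 − 3 = 5.
A3 applies (level before this adjustment is 5 < 9, so +2): 5 + 2 = 7.
A4 applies: 7 + 2 = 9.
A5 applies (level before this adjustment is 9 < 11, so +1): 9 + 1 = 10.
Final offense level: 10.
Criminal history: 7 prior points → Category 3 (7-13).
Level 10 falls in the 8-10 band.
Grid: Level 8-10 × Category 3 = 22-30 months.

22-30 months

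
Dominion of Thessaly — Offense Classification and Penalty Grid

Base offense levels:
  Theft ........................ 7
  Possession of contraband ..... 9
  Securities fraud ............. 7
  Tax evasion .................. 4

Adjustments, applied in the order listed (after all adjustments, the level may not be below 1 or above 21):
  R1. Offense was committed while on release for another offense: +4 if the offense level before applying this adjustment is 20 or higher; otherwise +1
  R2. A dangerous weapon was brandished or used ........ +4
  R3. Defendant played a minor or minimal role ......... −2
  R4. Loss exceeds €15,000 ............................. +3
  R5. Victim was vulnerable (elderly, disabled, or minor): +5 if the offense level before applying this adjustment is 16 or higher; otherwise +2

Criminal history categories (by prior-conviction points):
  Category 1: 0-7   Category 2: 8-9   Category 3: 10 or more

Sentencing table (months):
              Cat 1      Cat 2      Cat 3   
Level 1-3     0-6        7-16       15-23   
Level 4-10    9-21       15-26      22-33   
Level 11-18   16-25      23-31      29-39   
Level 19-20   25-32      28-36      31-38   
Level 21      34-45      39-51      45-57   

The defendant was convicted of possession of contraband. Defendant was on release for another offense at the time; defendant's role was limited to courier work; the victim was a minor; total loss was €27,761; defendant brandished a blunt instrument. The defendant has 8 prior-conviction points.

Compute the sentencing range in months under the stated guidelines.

23-31 months

Base offense level for possession of contraband: 9.
R1 applies (level before this adjustment is 9 < 20, so +1): 9 + 1 = 10.
R2 applies: 10 + 4 = 14.
R3 applies: 14 − 2 = 12.
R4 applies: 12 + 3 = 15.
R5 applies (level before this adjustment is 15 < 16, so +2): 15 + 2 = 17.
Final offense level: 17.
Criminal history: 8 prior points → Category 2 (8-9).
Level 17 falls in the 11-18 band.
Grid: Level 11-18 × Category 2 = 23-31 months.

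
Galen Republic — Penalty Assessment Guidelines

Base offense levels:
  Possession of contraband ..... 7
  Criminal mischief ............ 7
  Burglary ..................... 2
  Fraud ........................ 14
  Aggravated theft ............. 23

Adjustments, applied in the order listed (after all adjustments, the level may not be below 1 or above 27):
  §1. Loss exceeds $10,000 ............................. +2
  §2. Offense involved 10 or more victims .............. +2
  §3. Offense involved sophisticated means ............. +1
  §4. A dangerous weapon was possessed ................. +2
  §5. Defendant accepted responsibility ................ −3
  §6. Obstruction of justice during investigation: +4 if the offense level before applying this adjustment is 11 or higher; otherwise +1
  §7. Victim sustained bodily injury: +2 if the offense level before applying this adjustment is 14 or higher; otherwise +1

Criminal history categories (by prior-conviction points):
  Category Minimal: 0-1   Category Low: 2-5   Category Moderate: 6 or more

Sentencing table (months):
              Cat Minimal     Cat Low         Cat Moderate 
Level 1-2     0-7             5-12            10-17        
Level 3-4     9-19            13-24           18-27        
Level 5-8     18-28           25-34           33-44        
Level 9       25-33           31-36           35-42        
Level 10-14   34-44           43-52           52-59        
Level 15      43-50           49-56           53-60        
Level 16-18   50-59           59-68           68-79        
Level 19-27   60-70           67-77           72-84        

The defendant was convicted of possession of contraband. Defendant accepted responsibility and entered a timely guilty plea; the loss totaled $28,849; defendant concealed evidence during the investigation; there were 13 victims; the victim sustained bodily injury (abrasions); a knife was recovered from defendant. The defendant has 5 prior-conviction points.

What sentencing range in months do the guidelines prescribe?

Base offense level for possession of contraband: 7.
§1 applies: 7 + 2 = 9.
§2 applies: 9 + 2 = 11.
§4 applies: 11 + 2 = 13.
§5 applies: 13 − 3 = 10.
§6 applies (level before this adjustment is 10 < 11, so +1): 10 + 1 = 11.
§7 applies (level before this adjustment is 11 < 14, so +1): 11 + 1 = 12.
Final offense level: 12.
Criminal history: 5 prior points → Category Low (2-5).
Level 12 falls in the 10-14 band.
Grid: Level 10-14 × Category Low = 43-52 months.

43-52 months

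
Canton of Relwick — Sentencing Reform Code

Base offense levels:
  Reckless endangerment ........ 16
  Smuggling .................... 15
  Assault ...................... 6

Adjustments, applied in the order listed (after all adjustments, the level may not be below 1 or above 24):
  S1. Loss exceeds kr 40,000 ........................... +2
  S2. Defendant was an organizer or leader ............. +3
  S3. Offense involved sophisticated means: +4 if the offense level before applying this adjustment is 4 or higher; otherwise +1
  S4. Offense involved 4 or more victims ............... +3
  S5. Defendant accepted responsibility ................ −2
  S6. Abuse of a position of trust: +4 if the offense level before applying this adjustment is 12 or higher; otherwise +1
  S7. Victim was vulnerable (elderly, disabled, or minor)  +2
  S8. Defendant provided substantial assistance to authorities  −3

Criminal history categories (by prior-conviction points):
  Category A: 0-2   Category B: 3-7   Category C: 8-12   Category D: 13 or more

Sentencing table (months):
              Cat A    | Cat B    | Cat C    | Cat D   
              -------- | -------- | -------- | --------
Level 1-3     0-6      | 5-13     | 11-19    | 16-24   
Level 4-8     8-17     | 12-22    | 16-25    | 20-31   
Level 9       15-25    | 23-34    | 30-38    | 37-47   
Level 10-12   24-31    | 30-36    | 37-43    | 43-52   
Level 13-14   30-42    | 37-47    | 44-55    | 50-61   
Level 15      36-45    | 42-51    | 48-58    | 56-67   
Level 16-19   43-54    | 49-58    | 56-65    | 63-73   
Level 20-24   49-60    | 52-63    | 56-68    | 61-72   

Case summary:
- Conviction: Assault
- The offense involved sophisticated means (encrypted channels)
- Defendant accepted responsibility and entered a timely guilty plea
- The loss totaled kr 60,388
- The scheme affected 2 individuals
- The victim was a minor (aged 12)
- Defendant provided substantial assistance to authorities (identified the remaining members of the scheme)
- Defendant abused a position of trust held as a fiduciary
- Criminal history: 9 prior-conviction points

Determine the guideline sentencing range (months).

Base offense level for assault: 6.
S1 applies: 6 + 2 = 8.
S3 applies (level before this adjustment is 8 ≥ 4, so +4): 8 + 4 = 12.
S4 does not apply.
S5 applies: 12 − 2 = 10.
S6 applies (level before this adjustment is 10 < 12, so +1): 10 + 1 = 11.
S7 applies: 11 + 2 = 13.
S8 applies: 13 − 3 = 10.
Final offense level: 10.
Criminal history: 9 prior points → Category C (8-12).
Level 10 falls in the 10-12 band.
Grid: Level 10-12 × Category C = 37-43 months.

37-43 months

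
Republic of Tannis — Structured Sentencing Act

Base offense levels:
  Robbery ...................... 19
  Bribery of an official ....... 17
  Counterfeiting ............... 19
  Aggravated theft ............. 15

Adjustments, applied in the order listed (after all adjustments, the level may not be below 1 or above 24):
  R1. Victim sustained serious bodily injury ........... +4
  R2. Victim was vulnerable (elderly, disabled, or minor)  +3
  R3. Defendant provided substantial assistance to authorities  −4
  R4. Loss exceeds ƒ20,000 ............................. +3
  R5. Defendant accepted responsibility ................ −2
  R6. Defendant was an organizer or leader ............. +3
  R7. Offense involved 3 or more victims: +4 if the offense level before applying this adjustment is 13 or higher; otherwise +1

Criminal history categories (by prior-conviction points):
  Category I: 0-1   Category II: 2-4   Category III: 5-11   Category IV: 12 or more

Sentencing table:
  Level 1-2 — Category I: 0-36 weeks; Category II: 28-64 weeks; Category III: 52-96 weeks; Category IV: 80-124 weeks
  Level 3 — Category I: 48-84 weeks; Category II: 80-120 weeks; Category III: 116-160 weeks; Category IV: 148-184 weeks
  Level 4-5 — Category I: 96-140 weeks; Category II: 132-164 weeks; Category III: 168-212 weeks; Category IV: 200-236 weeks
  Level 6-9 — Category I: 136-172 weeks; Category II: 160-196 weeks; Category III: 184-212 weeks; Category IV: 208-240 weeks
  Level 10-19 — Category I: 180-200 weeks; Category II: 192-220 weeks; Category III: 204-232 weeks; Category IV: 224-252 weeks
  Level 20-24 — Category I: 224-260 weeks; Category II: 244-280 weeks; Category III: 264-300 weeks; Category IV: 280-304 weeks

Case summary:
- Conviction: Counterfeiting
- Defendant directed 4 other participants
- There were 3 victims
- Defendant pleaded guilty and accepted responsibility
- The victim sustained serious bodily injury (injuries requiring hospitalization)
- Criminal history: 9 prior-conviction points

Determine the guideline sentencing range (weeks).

264-300 weeks

Base offense level for counterfeiting: 19.
R1 applies: 19 + 4 = 23.
R4 does not apply.
R5 applies: 23 − 2 = 21.
R6 applies: 21 + 3 = 24.
R7 applies (level before this adjustment is 24 ≥ 13, so +4): 24 + 4 = 28.
Level 28 exceeds the maximum of 24; capped at 24.
Final offense level: 24.
Criminal history: 9 prior points → Category III (5-11).
Level 24 falls in the 20-24 band.
Grid: Level 20-24 × Category III = 264-300 weeks.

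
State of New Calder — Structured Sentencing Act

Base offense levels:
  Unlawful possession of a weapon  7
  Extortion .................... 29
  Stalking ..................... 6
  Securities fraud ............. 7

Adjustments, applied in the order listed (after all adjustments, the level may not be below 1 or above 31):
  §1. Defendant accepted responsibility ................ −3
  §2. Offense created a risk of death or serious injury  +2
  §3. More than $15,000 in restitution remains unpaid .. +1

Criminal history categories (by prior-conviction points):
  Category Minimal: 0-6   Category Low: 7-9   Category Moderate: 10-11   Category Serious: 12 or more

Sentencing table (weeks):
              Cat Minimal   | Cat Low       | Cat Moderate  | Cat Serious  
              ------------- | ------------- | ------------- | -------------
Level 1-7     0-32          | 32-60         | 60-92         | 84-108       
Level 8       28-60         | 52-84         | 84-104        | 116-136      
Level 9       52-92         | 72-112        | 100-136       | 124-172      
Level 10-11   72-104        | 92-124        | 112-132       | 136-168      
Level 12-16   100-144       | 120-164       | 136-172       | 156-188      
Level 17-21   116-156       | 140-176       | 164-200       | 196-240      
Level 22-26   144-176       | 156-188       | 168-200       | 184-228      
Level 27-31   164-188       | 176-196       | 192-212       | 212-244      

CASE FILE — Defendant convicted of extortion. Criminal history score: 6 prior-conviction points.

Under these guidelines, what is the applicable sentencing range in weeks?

164-188 weeks

Base offense level for extortion: 29.
Final offense level: 29.
Criminal history: 6 prior points → Category Minimal (0-6).
Level 29 falls in the 27-31 band.
Grid: Level 27-31 × Category Minimal = 164-188 weeks.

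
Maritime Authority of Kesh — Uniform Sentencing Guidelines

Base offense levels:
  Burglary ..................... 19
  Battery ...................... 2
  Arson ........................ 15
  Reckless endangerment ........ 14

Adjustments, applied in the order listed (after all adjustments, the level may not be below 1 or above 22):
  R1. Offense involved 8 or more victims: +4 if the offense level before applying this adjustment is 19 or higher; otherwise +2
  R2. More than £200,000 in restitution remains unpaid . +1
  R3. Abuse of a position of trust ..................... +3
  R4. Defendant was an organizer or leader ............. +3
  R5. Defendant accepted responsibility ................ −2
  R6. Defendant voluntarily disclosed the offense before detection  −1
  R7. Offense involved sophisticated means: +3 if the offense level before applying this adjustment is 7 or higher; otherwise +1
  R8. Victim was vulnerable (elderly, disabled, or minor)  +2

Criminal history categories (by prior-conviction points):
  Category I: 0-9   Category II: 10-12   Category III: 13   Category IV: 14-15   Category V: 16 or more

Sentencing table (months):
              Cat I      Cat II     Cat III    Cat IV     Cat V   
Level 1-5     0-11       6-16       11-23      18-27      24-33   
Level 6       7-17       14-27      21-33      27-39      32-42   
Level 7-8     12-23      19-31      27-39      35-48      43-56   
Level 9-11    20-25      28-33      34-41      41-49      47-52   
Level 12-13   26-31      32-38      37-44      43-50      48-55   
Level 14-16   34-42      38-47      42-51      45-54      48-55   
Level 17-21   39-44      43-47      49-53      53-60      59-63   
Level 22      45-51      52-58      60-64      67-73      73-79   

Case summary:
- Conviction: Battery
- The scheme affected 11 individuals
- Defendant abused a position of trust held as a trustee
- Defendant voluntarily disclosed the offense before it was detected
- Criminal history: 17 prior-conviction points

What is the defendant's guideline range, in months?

Base offense level for battery: 2.
R1 applies (level before this adjustment is 2 < 19, so +2): 2 + 2 = 4.
R2 does not apply.
R3 applies: 4 + 3 = 7.
R6 applies: 7 − 1 = 6.
R7 does not apply.
Final offense level: 6.
Criminal history: 17 prior points → Category V (16+).
Level 6 falls in the 6 band.
Grid: Level 6 × Category V = 32-42 months.

32-42 months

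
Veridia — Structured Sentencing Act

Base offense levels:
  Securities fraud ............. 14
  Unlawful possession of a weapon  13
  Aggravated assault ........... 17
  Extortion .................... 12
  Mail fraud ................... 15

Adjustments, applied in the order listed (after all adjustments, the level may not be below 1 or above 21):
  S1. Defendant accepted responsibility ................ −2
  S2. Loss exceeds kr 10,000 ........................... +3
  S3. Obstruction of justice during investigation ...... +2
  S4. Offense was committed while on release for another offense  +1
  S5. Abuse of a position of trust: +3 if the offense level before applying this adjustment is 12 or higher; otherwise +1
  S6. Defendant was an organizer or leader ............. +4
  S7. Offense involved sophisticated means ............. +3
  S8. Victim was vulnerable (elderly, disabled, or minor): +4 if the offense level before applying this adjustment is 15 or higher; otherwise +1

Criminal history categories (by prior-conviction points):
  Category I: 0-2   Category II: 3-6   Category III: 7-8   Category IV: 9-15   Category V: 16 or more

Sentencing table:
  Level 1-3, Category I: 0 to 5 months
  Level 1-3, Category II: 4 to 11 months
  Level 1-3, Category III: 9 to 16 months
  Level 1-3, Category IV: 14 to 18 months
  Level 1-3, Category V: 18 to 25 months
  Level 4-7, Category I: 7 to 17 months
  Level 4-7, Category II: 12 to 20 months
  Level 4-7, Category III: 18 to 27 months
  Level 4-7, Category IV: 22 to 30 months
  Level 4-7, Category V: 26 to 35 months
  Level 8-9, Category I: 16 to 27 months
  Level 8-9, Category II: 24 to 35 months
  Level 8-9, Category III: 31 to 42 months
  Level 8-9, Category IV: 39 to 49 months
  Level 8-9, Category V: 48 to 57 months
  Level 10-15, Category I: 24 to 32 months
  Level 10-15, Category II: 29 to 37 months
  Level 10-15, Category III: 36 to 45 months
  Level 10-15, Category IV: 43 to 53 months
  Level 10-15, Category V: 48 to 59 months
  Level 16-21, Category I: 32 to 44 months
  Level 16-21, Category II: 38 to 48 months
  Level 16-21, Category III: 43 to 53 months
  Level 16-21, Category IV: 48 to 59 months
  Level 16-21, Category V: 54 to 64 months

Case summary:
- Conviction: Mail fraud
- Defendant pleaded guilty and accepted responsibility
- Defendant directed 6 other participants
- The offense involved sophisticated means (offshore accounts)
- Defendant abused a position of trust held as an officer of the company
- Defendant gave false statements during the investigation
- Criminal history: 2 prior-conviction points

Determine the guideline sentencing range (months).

Base offense level for mail fraud: 15.
S1 applies: 15 − 2 = 13.
S2 does not apply.
S3 applies: 13 + 2 = 15.
S5 applies (level before this adjustment is 15 ≥ 12, so +3): 15 + 3 = 18.
S6 applies: 18 + 4 = 22.
S7 applies: 22 + 3 = 25.
S8 does not apply.
Level 25 exceeds the maximum of 21; capped at 21.
Final offense level: 21.
Criminal history: 2 prior points → Category I (0-2).
Level 21 falls in the 16-21 band.
Grid: Level 16-21 × Category I = 32-44 months.

32-44 months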